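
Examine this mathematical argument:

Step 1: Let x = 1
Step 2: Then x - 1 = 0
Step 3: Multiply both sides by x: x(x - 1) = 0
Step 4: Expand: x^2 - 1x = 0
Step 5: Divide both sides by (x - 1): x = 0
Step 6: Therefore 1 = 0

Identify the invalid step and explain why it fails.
Step 5: Divide both sides by (x - 1): x = 0

Step 5 divides both sides by (x - 1). However, since x = 1, we have (x - 1) = 0. Division by zero is undefined, making this step invalid.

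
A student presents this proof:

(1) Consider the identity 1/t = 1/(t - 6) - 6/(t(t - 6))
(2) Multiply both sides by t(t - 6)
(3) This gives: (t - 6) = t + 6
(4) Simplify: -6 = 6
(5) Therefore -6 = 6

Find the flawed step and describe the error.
Step 3: This gives: (t - 6) = t + 6

Step 3 makes a sign error when clearing denominators. Multiplying -6/(t(t - 6)) by t(t - 6) gives -6, not +6. The correct result is (t - 6) = t - 6, which is trivially true, not (t - 6) = t + 6. (Step 1 is a valid identity: 1/(t - 6) - 6/(t(t - 6)) = (t - 6)/(t(t - 6)) = 1/t.)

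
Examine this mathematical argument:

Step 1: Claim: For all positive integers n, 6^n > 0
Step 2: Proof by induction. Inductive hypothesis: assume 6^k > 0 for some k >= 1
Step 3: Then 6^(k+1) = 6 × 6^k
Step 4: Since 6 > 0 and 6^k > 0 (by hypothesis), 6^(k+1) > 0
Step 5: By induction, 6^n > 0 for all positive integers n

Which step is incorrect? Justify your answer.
Step 5: By induction, 6^n > 0 for all positive integers n

Step 5 concludes the proof by induction, but no base case was ever established. A valid induction proof requires: (1) a base case proving 6^1 > 0, and (2) an inductive step showing IF 6^k > 0 THEN 6^(k+1) > 0. Steps 2-4 correctly establish the inductive step, but without the base case the conclusion in step 5 does not follow.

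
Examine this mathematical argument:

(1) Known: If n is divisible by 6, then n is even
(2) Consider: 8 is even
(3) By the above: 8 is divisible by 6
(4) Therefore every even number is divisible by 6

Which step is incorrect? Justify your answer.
Step 3: By the above: 8 is divisible by 6

Step 3 commits the fallacy of affirming the consequent. The known fact 'divisible by 6 → even' does NOT imply 'even → divisible by 6'. That would be the converse, which is false. For example, 8 is even but 8 ÷ 6 = 1.33, which is not an integer.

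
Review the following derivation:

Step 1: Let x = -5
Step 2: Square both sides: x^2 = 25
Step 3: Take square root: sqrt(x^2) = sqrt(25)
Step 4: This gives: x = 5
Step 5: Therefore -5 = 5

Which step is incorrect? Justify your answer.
Step 4: This gives: x = 5

Step 4 incorrectly states that sqrt(x^2) = x. The correct identity is sqrt(x^2) = |x|. Since x = -5 < 0, we have sqrt(x^2) = |-5| = 5, not x = -5.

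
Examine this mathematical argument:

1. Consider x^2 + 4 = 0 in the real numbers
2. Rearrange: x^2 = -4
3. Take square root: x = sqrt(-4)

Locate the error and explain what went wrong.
Step 3: Take square root: x = sqrt(-4)

Step 3 takes the square root of -4, which is negative. In the real number system, the square root of a negative number is undefined. The equation x^2 + 4 = 0 has no real solutions. Square roots of negative numbers only exist in the complex numbers.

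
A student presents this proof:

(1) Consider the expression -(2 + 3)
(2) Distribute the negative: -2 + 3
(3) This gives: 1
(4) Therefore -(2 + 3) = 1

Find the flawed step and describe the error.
Step 2: Distribute the negative: -2 + 3

Step 2 incorrectly distributes the negative sign. The correct distribution is -(2 + 3) = -2 - 3 = -5. The negative must be applied to both terms, not just the first. The error treats -(2 + 3) as -2 + 3, which equals 1 instead of -5.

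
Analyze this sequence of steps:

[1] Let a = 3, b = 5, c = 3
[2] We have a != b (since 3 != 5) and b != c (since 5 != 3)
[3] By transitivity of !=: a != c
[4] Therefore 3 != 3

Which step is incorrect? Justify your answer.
Step 3: By transitivity of !=: a != c

Step 3 incorrectly applies transitivity to the '!=' relation. Transitivity states: if a R b and b R c, then a R c. However, '!=' is not transitive. Counterexample: 3 != 5 and 5 != 3, but 3 = 3 (both equal 3). Transitivity holds for relations like <, <=, =, but not for !=.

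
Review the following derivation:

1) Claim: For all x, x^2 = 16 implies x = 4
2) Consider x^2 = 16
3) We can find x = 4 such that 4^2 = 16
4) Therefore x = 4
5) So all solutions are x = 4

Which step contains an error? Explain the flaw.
Step 4: Therefore x = 4

Step 4 incorrectly concludes that x = 4 is the only solution. The proof shows that x = 4 is A solution (existence), but does not show it is the ONLY solution (uniqueness). In fact, x = -4 is also a solution since (-4)^2 = 16. Finding one solution doesn't prove there are no others.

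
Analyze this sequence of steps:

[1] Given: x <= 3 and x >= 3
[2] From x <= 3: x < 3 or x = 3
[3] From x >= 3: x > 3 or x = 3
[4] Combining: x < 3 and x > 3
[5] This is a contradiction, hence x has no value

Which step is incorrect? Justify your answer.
Step 4: Combining: x < 3 and x > 3

Step 4 incorrectly combines the conditions. From x <= 3 and x >= 3, the intersection is x = 3. The error treats the 'or' cases as 'and' requirements. The correct conclusion is that x = 3 is the unique solution, not that no solution exists.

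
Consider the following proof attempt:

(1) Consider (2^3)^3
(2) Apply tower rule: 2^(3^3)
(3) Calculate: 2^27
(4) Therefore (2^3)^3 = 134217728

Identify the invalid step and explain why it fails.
Step 2: Apply tower rule: 2^(3^3)

Step 2 incorrectly states that (a^b)^c = a^(b^c). The correct rule is (a^b)^c = a^(b×c). The actual value is (2^3)^3 = 2^9 = 512, not 2^27 = 134217728.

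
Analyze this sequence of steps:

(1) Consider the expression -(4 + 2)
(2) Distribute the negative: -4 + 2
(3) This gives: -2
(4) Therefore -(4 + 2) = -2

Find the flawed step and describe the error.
Step 2: Distribute the negative: -4 + 2

Step 2 incorrectly distributes the negative sign. The correct distribution is -(4 + 2) = -4 - 2 = -6. The negative must be applied to both terms, not just the first. The error treats -(4 + 2) as -4 + 2, which equals -2 instead of -6.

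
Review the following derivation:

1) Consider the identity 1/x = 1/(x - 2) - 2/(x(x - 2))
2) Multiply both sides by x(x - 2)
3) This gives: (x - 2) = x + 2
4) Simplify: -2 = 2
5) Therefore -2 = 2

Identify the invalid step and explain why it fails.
Step 3: This gives: (x - 2) = x + 2

Step 3 makes a sign error when clearing denominators. Multiplying -2/(x(x - 2)) by x(x - 2) gives -2, not +2. The correct result is (x - 2) = x - 2, which is trivially true, not (x - 2) = x + 2. (Step 1 is a valid identity: 1/(x - 2) - 2/(x(x - 2)) = (x - 2)/(x(x - 2)) = 1/x.)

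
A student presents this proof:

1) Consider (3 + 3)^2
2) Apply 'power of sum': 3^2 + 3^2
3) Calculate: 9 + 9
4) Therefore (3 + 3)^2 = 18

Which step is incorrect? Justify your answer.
Step 2: Apply 'power of sum': 3^2 + 3^2

Step 2 incorrectly applies a non-existent rule '(a+b)^n = a^n + b^n'. This is false in general. The correct expansion uses the binomial theorem. The actual value is (3 + 3)^2 = 6^2 = 36, not 18.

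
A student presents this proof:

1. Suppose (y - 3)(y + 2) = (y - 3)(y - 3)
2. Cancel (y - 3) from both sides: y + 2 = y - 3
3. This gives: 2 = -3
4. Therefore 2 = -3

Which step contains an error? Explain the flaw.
Step 2: Cancel (y - 3) from both sides: y + 2 = y - 3

Step 2 cancels (y - 3) from both sides. This is only valid if (y - 3) ≠ 0, i.e., y ≠ 3. When y = 3, both sides equal zero regardless of the other factors. The correct approach requires considering y = 3 as a separate case.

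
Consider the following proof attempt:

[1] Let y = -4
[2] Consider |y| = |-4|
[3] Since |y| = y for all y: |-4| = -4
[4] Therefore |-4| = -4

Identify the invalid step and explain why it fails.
Step 3: Since |y| = y for all y: |-4| = -4

Step 3 incorrectly states that |y| = y for all y. The correct definition is |y| = y when y >= 0, and |y| = -y when y < 0. Since -4 < 0, we have |-4| = -(-4) = 4, not -4.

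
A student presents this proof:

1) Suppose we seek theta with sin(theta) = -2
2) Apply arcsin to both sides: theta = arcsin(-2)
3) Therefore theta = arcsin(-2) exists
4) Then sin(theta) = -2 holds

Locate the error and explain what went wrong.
Step 2: Apply arcsin to both sides: theta = arcsin(-2)

Step 2 applies arcsin to -2. However, arcsin(x) is only defined for x in [-1, 1] because sin(theta) can only produce values in that range. Since |-2| > 1, arcsin(-2) is undefined. There is no angle whose sine equals -2.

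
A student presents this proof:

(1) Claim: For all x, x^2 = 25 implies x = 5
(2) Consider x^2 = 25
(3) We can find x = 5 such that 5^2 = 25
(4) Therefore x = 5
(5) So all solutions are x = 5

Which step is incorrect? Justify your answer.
Step 4: Therefore x = 5

Step 4 incorrectly concludes that x = 5 is the only solution. The proof shows that x = 5 is A solution (existence), but does not show it is the ONLY solution (uniqueness). In fact, x = -5 is also a solution since (-5)^2 = 25. Finding one solution doesn't prove there are no others.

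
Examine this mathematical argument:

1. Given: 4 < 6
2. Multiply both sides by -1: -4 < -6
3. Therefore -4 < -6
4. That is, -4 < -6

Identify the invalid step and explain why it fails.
Step 2: Multiply both sides by -1: -4 < -6

Step 2 multiplies both sides by -1 but fails to reverse the inequality sign. When multiplying (or dividing) an inequality by a negative number, the direction must be reversed. Since 4 < 6, we should get -4 > -6, i.e., -4 > -6.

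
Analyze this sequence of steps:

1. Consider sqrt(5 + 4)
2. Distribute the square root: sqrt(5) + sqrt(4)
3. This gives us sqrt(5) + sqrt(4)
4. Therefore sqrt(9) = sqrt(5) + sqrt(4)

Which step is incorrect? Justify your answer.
Step 2: Distribute the square root: sqrt(5) + sqrt(4)

Step 2 incorrectly 'distributes' the square root over addition. The square root function does not distribute: sqrt(a + b) ≠ sqrt(a) + sqrt(b). In fact, sqrt(5 + 4) = sqrt(9) ≈ 3.0000, while sqrt(5) + sqrt(4) ≈ 4.2361.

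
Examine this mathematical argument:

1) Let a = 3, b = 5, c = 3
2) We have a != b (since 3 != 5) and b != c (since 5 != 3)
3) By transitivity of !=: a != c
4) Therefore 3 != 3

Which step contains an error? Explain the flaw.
Step 3: By transitivity of !=: a != c

Step 3 incorrectly applies transitivity to the '!=' relation. Transitivity states: if a R b and b R c, then a R c. However, '!=' is not transitive. Counterexample: 3 != 5 and 5 != 3, but 3 = 3 (both equal 3). Transitivity holds for relations like <, <=, =, but not for !=.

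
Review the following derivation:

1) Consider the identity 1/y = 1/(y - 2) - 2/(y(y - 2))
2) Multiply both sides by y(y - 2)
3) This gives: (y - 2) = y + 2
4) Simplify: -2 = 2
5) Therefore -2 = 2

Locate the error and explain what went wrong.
Step 3: This gives: (y - 2) = y + 2

Step 3 makes a sign error when clearing denominators. Multiplying -2/(y(y - 2)) by y(y - 2) gives -2, not +2. The correct result is (y - 2) = y - 2, which is trivially true, not (y - 2) = y + 2. (Step 1 is a valid identity: 1/(y - 2) - 2/(y(y - 2)) = (y - 2)/(y(y - 2)) = 1/y.)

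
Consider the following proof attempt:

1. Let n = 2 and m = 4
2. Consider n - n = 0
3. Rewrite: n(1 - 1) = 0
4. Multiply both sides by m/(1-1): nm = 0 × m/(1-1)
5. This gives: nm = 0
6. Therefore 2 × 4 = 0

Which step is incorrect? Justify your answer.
Step 4: Multiply both sides by m/(1-1): nm = 0 × m/(1-1)

Step 4 multiplies both sides by m/(1-1). However, 1-1 = 0, so this is multiplication by m/0, which is undefined. We cannot multiply by an undefined expression.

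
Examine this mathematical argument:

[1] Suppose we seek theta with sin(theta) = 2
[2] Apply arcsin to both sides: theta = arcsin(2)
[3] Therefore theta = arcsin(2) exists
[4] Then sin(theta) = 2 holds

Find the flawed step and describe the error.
Step 2: Apply arcsin to both sides: theta = arcsin(2)

Step 2 applies arcsin to 2. However, arcsin(x) is only defined for x in [-1, 1] because sin(theta) can only produce values in that range. Since |2| > 1, arcsin(2) is undefined. There is no angle whose sine equals 2.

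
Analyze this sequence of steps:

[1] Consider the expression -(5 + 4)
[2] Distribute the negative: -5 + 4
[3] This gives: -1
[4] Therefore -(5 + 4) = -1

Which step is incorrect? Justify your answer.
Step 2: Distribute the negative: -5 + 4

Step 2 incorrectly distributes the negative sign. The correct distribution is -(5 + 4) = -5 - 4 = -9. The negative must be applied to both terms, not just the first. The error treats -(5 + 4) as -5 + 4, which equals -1 instead of -9.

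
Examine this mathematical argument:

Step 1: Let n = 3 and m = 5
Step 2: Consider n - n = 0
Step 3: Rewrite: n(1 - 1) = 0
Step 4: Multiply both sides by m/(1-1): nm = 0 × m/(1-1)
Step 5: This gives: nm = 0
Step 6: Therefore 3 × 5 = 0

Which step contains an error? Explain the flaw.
Step 4: Multiply both sides by m/(1-1): nm = 0 × m/(1-1)

Step 4 multiplies both sides by m/(1-1). However, 1-1 = 0, so this is multiplication by m/0, which is undefined. We cannot multiply by an undefined expression.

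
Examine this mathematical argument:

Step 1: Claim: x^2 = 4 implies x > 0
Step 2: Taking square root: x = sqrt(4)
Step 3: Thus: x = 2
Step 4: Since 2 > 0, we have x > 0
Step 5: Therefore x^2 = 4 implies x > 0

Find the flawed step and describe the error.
Step 2: Taking square root: x = sqrt(4)

Step 2 takes the square root and assumes the positive root only. The equation x^2 = 4 actually has two solutions: x = 2 and x = -2. The proof silently assumes x > 0 without justification, then uses this assumption to conclude x > 0, which is circular. The counterexample x = -2 shows the claim is false.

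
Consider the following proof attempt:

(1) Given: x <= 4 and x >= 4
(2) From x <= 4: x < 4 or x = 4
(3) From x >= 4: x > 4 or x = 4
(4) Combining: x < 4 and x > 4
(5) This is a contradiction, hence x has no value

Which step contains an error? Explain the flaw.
Step 4: Combining: x < 4 and x > 4

Step 4 incorrectly combines the conditions. From x <= 4 and x >= 4, the intersection is x = 4. The error treats the 'or' cases as 'and' requirements. The correct conclusion is that x = 4 is the unique solution, not that no solution exists.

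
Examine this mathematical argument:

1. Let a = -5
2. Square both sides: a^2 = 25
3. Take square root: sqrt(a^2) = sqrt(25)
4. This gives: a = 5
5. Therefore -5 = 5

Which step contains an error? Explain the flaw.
Step 4: This gives: a = 5

Step 4 incorrectly states that sqrt(a^2) = a. The correct identity is sqrt(a^2) = |a|. Since a = -5 < 0, we have sqrt(a^2) = |-5| = 5, not a = -5.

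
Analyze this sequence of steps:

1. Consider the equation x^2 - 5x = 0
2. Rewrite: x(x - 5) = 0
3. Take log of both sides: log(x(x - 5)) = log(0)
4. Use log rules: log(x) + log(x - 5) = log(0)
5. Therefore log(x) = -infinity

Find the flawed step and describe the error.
Step 3: Take log of both sides: log(x(x - 5)) = log(0)

Step 3 takes the logarithm of both sides, resulting in log(0) on the right side. The logarithm is only defined for positive numbers; log(0) is undefined (approaches negative infinity). This operation is invalid.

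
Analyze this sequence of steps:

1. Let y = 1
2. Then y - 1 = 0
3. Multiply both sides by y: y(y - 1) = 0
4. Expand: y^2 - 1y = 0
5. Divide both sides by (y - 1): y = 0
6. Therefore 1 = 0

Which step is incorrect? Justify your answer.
Step 5: Divide both sides by (y - 1): y = 0

Step 5 divides both sides by (y - 1). However, since y = 1, we have (y - 1) = 0. Division by zero is undefined, making this step invalid.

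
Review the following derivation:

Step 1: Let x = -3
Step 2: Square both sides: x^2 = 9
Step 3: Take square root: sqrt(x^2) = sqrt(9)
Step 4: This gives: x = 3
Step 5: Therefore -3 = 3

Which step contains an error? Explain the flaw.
Step 4: This gives: x = 3

Step 4 incorrectly states that sqrt(x^2) = x. The correct identity is sqrt(x^2) = |x|. Since x = -3 < 0, we have sqrt(x^2) = |-3| = 3, not x = -3.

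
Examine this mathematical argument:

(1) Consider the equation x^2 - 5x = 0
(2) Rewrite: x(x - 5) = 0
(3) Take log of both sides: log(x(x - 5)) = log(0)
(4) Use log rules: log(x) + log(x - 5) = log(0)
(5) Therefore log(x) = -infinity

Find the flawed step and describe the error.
Step 3: Take log of both sides: log(x(x - 5)) = log(0)

Step 3 takes the logarithm of both sides, resulting in log(0) on the right side. The logarithm is only defined for positive numbers; log(0) is undefined (approaches negative infinity). This operation is invalid.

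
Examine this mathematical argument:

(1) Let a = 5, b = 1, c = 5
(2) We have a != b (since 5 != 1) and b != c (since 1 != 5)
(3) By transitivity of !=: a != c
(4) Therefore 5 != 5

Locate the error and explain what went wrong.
Step 3: By transitivity of !=: a != c

Step 3 incorrectly applies transitivity to the '!=' relation. Transitivity states: if a R b and b R c, then a R c. However, '!=' is not transitive. Counterexample: 5 != 1 and 1 != 5, but 5 = 5 (both equal 5). Transitivity holds for relations like <, <=, =, but not for !=.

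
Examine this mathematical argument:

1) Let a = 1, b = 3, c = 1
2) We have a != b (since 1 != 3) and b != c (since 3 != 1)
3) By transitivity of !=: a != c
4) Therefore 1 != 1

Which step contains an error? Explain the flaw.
Step 3: By transitivity of !=: a != c

Step 3 incorrectly applies transitivity to the '!=' relation. Transitivity states: if a R b and b R c, then a R c. However, '!=' is not transitive. Counterexample: 1 != 3 and 3 != 1, but 1 = 1 (both equal 1). Transitivity holds for relations like <, <=, =, but not for !=.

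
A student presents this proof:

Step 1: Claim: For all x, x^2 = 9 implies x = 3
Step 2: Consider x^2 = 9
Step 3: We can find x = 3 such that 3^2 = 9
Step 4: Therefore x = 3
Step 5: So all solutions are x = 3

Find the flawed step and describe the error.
Step 4: Therefore x = 3

Step 4 incorrectly concludes that x = 3 is the only solution. The proof shows that x = 3 is A solution (existence), but does not show it is the ONLY solution (uniqueness). In fact, x = -3 is also a solution since (-3)^2 = 9. Finding one solution doesn't prove there are no others.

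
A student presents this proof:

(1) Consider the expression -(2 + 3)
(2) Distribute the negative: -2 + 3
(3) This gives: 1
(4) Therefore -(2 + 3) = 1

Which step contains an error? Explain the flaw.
Step 2: Distribute the negative: -2 + 3

Step 2 incorrectly distributes the negative sign. The correct distribution is -(2 + 3) = -2 - 3 = -5. The negative must be applied to both terms, not just the first. The error treats -(2 + 3) as -2 + 3, which equals 1 instead of -5.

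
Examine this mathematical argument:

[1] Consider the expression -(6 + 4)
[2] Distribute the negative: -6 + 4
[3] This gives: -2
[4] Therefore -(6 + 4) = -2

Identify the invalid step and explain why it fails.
Step 2: Distribute the negative: -6 + 4

Step 2 incorrectly distributes the negative sign. The correct distribution is -(6 + 4) = -6 - 4 = -10. The negative must be applied to both terms, not just the first. The error treats -(6 + 4) as -6 + 4, which equals -2 instead of -10.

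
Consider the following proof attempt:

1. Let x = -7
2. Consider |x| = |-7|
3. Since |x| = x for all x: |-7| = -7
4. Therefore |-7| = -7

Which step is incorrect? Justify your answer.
Step 3: Since |x| = x for all x: |-7| = -7

Step 3 incorrectly states that |x| = x for all x. The correct definition is |x| = x when x >= 0, and |x| = -x when x < 0. Since -7 < 0, we have |-7| = -(-7) = 7, not -7.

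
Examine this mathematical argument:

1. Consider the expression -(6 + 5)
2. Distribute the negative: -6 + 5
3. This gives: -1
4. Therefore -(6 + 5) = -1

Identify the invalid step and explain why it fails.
Step 2: Distribute the negative: -6 + 5

Step 2 incorrectly distributes the negative sign. The correct distribution is -(6 + 5) = -6 - 5 = -11. The negative must be applied to both terms, not just the first. The error treats -(6 + 5) as -6 + 5, which equals -1 instead of -11.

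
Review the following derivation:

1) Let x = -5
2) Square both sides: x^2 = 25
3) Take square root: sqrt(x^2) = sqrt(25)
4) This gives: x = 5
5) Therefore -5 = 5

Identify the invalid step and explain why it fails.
Step 4: This gives: x = 5

Step 4 incorrectly states that sqrt(x^2) = x. The correct identity is sqrt(x^2) = |x|. Since x = -5 < 0, we have sqrt(x^2) = |-5| = 5, not x = -5.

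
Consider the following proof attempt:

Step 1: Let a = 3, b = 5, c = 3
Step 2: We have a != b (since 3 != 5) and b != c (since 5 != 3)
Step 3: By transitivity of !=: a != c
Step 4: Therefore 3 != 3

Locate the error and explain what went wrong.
Step 3: By transitivity of !=: a != c

Step 3 incorrectly applies transitivity to the '!=' relation. Transitivity states: if a R b and b R c, then a R c. However, '!=' is not transitive. Counterexample: 3 != 5 and 5 != 3, but 3 = 3 (both equal 3). Transitivity holds for relations like <, <=, =, but not for !=.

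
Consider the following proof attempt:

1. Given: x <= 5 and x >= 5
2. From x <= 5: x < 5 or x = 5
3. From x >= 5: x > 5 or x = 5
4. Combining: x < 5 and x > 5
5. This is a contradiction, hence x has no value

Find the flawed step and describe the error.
Step 4: Combining: x < 5 and x > 5

Step 4 incorrectly combines the conditions. From x <= 5 and x >= 5, the intersection is x = 5. The error treats the 'or' cases as 'and' requirements. The correct conclusion is that x = 5 is the unique solution, not that no solution exists.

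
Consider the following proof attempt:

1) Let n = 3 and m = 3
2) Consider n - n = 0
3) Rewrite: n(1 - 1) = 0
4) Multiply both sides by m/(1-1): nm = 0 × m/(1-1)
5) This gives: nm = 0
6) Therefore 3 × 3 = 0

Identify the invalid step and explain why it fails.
Step 4: Multiply both sides by m/(1-1): nm = 0 × m/(1-1)

Step 4 multiplies both sides by m/(1-1). However, 1-1 = 0, so this is multiplication by m/0, which is undefined. We cannot multiply by an undefined expression.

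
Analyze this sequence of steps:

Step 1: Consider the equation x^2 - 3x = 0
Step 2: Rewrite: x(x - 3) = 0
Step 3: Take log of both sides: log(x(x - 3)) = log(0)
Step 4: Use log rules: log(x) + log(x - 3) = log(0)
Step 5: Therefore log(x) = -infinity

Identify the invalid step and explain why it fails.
Step 3: Take log of both sides: log(x(x - 3)) = log(0)

Step 3 takes the logarithm of both sides, resulting in log(0) on the right side. The logarithm is only defined for positive numbers; log(0) is undefined (approaches negative infinity). This operation is invalid.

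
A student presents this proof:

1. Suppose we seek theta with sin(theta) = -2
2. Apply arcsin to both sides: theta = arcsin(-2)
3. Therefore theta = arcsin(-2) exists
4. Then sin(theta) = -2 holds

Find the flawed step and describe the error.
Step 2: Apply arcsin to both sides: theta = arcsin(-2)

Step 2 applies arcsin to -2. However, arcsin(x) is only defined for x in [-1, 1] because sin(theta) can only produce values in that range. Since |-2| > 1, arcsin(-2) is undefined. There is no angle whose sine equals -2.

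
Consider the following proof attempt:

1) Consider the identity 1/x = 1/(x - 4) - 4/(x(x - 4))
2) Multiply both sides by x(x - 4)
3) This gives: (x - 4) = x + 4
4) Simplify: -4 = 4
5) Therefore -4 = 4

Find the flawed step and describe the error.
Step 3: This gives: (x - 4) = x + 4

Step 3 makes a sign error when clearing denominators. Multiplying -4/(x(x - 4)) by x(x - 4) gives -4, not +4. The correct result is (x - 4) = x - 4, which is trivially true, not (x - 4) = x + 4. (Step 1 is a valid identity: 1/(x - 4) - 4/(x(x - 4)) = (x - 4)/(x(x - 4)) = 1/x.)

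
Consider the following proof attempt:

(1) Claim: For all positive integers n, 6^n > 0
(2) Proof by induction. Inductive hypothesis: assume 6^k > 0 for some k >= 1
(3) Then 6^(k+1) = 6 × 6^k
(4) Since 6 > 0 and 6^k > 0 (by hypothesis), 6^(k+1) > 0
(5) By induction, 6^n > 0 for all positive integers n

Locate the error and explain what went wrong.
Step 5: By induction, 6^n > 0 for all positive integers n

Step 5 concludes the proof by induction, but no base case was ever established. A valid induction proof requires: (1) a base case proving 6^1 > 0, and (2) an inductive step showing IF 6^k > 0 THEN 6^(k+1) > 0. Steps 2-4 correctly establish the inductive step, but without the base case the conclusion in step 5 does not follow.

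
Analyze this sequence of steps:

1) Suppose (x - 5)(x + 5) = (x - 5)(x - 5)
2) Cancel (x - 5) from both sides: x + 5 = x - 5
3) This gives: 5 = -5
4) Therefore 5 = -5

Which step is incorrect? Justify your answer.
Step 2: Cancel (x - 5) from both sides: x + 5 = x - 5

Step 2 cancels (x - 5) from both sides. This is only valid if (x - 5) ≠ 0, i.e., x ≠ 5. When x = 5, both sides equal zero regardless of the other factors. The correct approach requires considering x = 5 as a separate case.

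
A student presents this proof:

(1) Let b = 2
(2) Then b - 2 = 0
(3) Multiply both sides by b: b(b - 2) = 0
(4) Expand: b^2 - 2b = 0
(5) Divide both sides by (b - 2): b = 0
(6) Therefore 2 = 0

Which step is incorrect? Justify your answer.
Step 5: Divide both sides by (b - 2): b = 0

Step 5 divides both sides by (b - 2). However, since b = 2, we have (b - 2) = 0. Division by zero is undefined, making this step invalid.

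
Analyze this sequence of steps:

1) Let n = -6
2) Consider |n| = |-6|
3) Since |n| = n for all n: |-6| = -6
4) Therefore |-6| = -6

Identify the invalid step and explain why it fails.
Step 3: Since |n| = n for all n: |-6| = -6

Step 3 incorrectly states that |n| = n for all n. The correct definition is |n| = n when n >= 0, and |n| = -n when n < 0. Since -6 < 0, we have |-6| = -(-6) = 6, not -6.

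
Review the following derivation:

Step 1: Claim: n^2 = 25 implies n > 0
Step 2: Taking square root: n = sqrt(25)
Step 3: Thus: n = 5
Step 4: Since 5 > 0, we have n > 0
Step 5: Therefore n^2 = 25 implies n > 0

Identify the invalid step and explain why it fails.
Step 2: Taking square root: n = sqrt(25)

Step 2 takes the square root and assumes the positive root only. The equation n^2 = 25 actually has two solutions: n = 5 and n = -5. The proof silently assumes n > 0 without justification, then uses this assumption to conclude n > 0, which is circular. The counterexample n = -5 shows the claim is false.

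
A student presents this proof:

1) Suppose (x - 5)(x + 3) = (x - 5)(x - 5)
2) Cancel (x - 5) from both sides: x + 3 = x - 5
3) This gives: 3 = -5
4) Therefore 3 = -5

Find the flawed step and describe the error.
Step 2: Cancel (x - 5) from both sides: x + 3 = x - 5

Step 2 cancels (x - 5) from both sides. This is only valid if (x - 5) ≠ 0, i.e., x ≠ 5. When x = 5, both sides equal zero regardless of the other factors. The correct approach requires considering x = 5 as a separate case.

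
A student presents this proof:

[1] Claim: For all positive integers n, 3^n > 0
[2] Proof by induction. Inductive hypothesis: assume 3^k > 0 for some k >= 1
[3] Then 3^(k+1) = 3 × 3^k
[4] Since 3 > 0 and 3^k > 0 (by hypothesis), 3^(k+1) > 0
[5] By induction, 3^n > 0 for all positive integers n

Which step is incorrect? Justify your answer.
Step 5: By induction, 3^n > 0 for all positive integers n

Step 5 concludes the proof by induction, but no base case was ever established. A valid induction proof requires: (1) a base case proving 3^1 > 0, and (2) an inductive step showing IF 3^k > 0 THEN 3^(k+1) > 0. Steps 2-4 correctly establish the inductive step, but without the base case the conclusion in step 5 does not follow.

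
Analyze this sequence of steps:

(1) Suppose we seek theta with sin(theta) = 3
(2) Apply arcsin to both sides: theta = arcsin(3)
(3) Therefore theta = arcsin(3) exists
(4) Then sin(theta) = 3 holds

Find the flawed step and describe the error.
Step 2: Apply arcsin to both sides: theta = arcsin(3)

Step 2 applies arcsin to 3. However, arcsin(x) is only defined for x in [-1, 1] because sin(theta) can only produce values in that range. Since |3| > 1, arcsin(3) is undefined. There is no angle whose sine equals 3.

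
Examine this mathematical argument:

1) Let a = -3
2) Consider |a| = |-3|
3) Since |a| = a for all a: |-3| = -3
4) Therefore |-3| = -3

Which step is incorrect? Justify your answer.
Step 3: Since |a| = a for all a: |-3| = -3

Step 3 incorrectly states that |a| = a for all a. The correct definition is |a| = a when a >= 0, and |a| = -a when a < 0. Since -3 < 0, we have |-3| = -(-3) = 3, not -3.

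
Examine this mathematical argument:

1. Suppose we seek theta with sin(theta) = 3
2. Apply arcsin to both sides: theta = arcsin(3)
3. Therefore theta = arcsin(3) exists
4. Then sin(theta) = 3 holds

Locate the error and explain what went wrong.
Step 2: Apply arcsin to both sides: theta = arcsin(3)

Step 2 applies arcsin to 3. However, arcsin(x) is only defined for x in [-1, 1] because sin(theta) can only produce values in that range. Since |3| > 1, arcsin(3) is undefined. There is no angle whose sine equals 3.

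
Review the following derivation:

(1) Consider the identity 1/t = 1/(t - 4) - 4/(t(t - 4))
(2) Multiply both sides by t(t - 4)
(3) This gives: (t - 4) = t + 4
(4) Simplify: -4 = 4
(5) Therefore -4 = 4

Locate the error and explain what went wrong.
Step 3: This gives: (t - 4) = t + 4

Step 3 makes a sign error when clearing denominators. Multiplying -4/(t(t - 4)) by t(t - 4) gives -4, not +4. The correct result is (t - 4) = t - 4, which is trivially true, not (t - 4) = t + 4. (Step 1 is a valid identity: 1/(t - 4) - 4/(t(t - 4)) = (t - 4)/(t(t - 4)) = 1/t.)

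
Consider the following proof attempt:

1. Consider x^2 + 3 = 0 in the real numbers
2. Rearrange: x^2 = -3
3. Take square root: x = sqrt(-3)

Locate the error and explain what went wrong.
Step 3: Take square root: x = sqrt(-3)

Step 3 takes the square root of -3, which is negative. In the real number system, the square root of a negative number is undefined. The equation x^2 + 3 = 0 has no real solutions. Square roots of negative numbers only exist in the complex numbers.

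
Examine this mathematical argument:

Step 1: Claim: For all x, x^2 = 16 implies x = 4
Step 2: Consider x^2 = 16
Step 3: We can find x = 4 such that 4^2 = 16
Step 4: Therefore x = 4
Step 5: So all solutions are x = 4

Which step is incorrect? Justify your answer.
Step 4: Therefore x = 4

Step 4 incorrectly concludes that x = 4 is the only solution. The proof shows that x = 4 is A solution (existence), but does not show it is the ONLY solution (uniqueness). In fact, x = -4 is also a solution since (-4)^2 = 16. Finding one solution doesn't prove there are no others.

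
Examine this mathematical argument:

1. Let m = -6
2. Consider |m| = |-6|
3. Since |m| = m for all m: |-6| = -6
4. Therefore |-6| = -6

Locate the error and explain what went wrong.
Step 3: Since |m| = m for all m: |-6| = -6

Step 3 incorrectly states that |m| = m for all m. The correct definition is |m| = m when m >= 0, and |m| = -m when m < 0. Since -6 < 0, we have |-6| = -(-6) = 6, not -6.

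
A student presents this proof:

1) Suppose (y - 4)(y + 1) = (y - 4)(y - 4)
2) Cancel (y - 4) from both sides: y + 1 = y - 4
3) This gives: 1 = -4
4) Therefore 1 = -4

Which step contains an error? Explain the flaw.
Step 2: Cancel (y - 4) from both sides: y + 1 = y - 4

Step 2 cancels (y - 4) from both sides. This is only valid if (y - 4) ≠ 0, i.e., y ≠ 4. When y = 4, both sides equal zero regardless of the other factors. The correct approach requires considering y = 4 as a separate case.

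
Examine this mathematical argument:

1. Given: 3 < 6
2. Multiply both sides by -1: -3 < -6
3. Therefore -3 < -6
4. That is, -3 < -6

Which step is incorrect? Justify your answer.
Step 2: Multiply both sides by -1: -3 < -6

Step 2 multiplies both sides by -1 but fails to reverse the inequality sign. When multiplying (or dividing) an inequality by a negative number, the direction must be reversed. Since 3 < 6, we should get -3 > -6, i.e., -3 > -6.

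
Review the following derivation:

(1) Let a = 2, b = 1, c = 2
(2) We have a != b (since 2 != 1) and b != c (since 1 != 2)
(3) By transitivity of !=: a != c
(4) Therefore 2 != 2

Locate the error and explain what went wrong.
Step 3: By transitivity of !=: a != c

Step 3 incorrectly applies transitivity to the '!=' relation. Transitivity states: if a R b and b R c, then a R c. However, '!=' is not transitive. Counterexample: 2 != 1 and 1 != 2, but 2 = 2 (both equal 2). Transitivity holds for relations like <, <=, =, but not for !=.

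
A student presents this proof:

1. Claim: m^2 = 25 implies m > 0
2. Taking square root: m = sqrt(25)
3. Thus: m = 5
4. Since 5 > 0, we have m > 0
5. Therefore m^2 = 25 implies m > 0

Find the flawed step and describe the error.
Step 2: Taking square root: m = sqrt(25)

Step 2 takes the square root and assumes the positive root only. The equation m^2 = 25 actually has two solutions: m = 5 and m = -5. The proof silently assumes m > 0 without justification, then uses this assumption to conclude m > 0, which is circular. The counterexample m = -5 shows the claim is false.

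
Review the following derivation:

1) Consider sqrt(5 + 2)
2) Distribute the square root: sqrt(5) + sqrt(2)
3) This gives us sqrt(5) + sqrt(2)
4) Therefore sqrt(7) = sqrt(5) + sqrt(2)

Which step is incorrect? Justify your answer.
Step 2: Distribute the square root: sqrt(5) + sqrt(2)

Step 2 incorrectly 'distributes' the square root over addition. The square root function does not distribute: sqrt(a + b) ≠ sqrt(a) + sqrt(b). In fact, sqrt(5 + 2) = sqrt(7) ≈ 2.6458, while sqrt(5) + sqrt(2) ≈ 3.6503.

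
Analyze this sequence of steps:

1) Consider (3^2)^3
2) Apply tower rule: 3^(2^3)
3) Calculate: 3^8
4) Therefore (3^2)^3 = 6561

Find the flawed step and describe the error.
Step 2: Apply tower rule: 3^(2^3)

Step 2 incorrectly states that (a^b)^c = a^(b^c). The correct rule is (a^b)^c = a^(b×c). The actual value is (3^2)^3 = 3^6 = 729, not 3^8 = 6561.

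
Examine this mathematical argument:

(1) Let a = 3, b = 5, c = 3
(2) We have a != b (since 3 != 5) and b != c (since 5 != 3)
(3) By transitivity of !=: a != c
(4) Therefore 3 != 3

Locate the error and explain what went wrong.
Step 3: By transitivity of !=: a != c

Step 3 incorrectly applies transitivity to the '!=' relation. Transitivity states: if a R b and b R c, then a R c. However, '!=' is not transitive. Counterexample: 3 != 5 and 5 != 3, but 3 = 3 (both equal 3). Transitivity holds for relations like <, <=, =, but not for !=.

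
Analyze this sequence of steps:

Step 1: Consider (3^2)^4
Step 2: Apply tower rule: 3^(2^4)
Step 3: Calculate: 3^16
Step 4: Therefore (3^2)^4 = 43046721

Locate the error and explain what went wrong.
Step 2: Apply tower rule: 3^(2^4)

Step 2 incorrectly states that (a^b)^c = a^(b^c). The correct rule is (a^b)^c = a^(b×c). The actual value is (3^2)^4 = 3^8 = 6561, not 3^16 = 43046721.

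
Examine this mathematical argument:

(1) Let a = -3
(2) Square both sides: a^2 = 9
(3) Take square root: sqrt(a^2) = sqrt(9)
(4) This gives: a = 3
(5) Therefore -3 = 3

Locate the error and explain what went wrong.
Step 4: This gives: a = 3

Step 4 incorrectly states that sqrt(a^2) = a. The correct identity is sqrt(a^2) = |a|. Since a = -3 < 0, we have sqrt(a^2) = |-3| = 3, not a = -3.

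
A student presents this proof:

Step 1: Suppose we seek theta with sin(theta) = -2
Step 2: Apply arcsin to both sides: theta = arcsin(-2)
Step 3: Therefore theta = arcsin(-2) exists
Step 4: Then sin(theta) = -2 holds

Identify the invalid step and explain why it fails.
Step 2: Apply arcsin to both sides: theta = arcsin(-2)

Step 2 applies arcsin to -2. However, arcsin(x) is only defined for x in [-1, 1] because sin(theta) can only produce values in that range. Since |-2| > 1, arcsin(-2) is undefined. There is no angle whose sine equals -2.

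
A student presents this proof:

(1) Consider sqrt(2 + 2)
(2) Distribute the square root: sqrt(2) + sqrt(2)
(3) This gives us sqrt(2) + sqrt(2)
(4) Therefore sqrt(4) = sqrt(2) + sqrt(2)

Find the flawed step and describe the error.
Step 2: Distribute the square root: sqrt(2) + sqrt(2)

Step 2 incorrectly 'distributes' the square root over addition. The square root function does not distribute: sqrt(a + b) ≠ sqrt(a) + sqrt(b). In fact, sqrt(2 + 2) = sqrt(4) ≈ 2.0000, while sqrt(2) + sqrt(2) ≈ 2.8284.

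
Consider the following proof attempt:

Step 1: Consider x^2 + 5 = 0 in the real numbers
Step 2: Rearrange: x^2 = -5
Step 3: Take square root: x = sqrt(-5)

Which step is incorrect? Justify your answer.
Step 3: Take square root: x = sqrt(-5)

Step 3 takes the square root of -5, which is negative. In the real number system, the square root of a negative number is undefined. The equation x^2 + 5 = 0 has no real solutions. Square roots of negative numbers only exist in the complex numbers.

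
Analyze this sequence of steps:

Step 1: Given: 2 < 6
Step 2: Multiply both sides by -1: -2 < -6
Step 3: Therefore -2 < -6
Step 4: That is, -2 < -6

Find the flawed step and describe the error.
Step 2: Multiply both sides by -1: -2 < -6

Step 2 multiplies both sides by -1 but fails to reverse the inequality sign. When multiplying (or dividing) an inequality by a negative number, the direction must be reversed. Since 2 < 6, we should get -2 > -6, i.e., -2 > -6.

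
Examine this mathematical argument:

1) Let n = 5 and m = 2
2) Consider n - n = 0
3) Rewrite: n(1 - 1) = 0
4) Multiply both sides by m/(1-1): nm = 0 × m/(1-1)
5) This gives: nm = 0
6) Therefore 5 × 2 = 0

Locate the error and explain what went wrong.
Step 4: Multiply both sides by m/(1-1): nm = 0 × m/(1-1)

Step 4 multiplies both sides by m/(1-1). However, 1-1 = 0, so this is multiplication by m/0, which is undefined. We cannot multiply by an undefined expression.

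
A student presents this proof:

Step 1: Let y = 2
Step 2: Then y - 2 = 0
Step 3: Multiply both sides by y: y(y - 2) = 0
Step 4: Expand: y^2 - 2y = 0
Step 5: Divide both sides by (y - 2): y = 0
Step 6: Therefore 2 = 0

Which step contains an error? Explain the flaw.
Step 5: Divide both sides by (y - 2): y = 0

Step 5 divides both sides by (y - 2). However, since y = 2, we have (y - 2) = 0. Division by zero is undefined, making this step invalid.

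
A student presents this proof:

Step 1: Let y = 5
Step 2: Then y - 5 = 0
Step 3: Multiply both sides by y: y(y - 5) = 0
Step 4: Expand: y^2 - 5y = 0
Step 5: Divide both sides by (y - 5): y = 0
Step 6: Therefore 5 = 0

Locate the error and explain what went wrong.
Step 5: Divide both sides by (y - 5): y = 0

Step 5 divides both sides by (y - 5). However, since y = 5, we have (y - 5) = 0. Division by zero is undefined, making this step invalid.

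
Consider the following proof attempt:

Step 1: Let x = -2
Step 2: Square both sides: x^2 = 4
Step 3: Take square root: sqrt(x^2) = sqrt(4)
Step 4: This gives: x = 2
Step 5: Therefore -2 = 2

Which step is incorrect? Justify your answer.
Step 4: This gives: x = 2

Step 4 incorrectly states that sqrt(x^2) = x. The correct identity is sqrt(x^2) = |x|. Since x = -2 < 0, we have sqrt(x^2) = |-2| = 2, not x = -2.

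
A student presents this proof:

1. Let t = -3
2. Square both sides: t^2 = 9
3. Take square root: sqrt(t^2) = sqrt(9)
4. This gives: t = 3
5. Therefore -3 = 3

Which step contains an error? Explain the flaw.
Step 4: This gives: t = 3

Step 4 incorrectly states that sqrt(t^2) = t. The correct identity is sqrt(t^2) = |t|. Since t = -3 < 0, we have sqrt(t^2) = |-3| = 3, not t = -3.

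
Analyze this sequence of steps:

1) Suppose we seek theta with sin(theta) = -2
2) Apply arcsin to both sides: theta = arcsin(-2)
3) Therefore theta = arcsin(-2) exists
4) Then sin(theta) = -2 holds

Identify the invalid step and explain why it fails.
Step 2: Apply arcsin to both sides: theta = arcsin(-2)

Step 2 applies arcsin to -2. However, arcsin(x) is only defined for x in [-1, 1] because sin(theta) can only produce values in that range. Since |-2| > 1, arcsin(-2) is undefined. There is no angle whose sine equals -2.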